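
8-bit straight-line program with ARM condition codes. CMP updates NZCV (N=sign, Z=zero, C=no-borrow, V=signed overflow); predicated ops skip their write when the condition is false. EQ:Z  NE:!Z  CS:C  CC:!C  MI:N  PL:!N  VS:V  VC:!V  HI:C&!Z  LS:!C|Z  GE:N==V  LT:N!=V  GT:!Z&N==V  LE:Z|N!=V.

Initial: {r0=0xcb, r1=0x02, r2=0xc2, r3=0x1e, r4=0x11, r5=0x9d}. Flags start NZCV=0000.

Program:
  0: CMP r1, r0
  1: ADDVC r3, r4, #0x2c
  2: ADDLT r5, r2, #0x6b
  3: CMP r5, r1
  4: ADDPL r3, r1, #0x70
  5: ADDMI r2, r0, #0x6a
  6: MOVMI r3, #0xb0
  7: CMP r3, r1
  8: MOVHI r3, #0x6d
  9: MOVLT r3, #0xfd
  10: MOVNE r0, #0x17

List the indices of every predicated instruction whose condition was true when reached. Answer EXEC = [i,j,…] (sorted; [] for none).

EXEC = [1,5,6,8,9,10]

0: ✓ CMP  NZCV=0000
1: ✓ ADDVC  r3←0x3d
2: · ADDLT
3: ✓ CMP  NZCV=1010
4: · ADDPL
5: ✓ ADDMI  r2←0x35
6: ✓ MOVMI  r3←0xb0
7: ✓ CMP  NZCV=1010
8: ✓ MOVHI  r3←0x6d
9: ✓ MOVLT  r3←0xfd
10: ✓ MOVNE  r0←0x17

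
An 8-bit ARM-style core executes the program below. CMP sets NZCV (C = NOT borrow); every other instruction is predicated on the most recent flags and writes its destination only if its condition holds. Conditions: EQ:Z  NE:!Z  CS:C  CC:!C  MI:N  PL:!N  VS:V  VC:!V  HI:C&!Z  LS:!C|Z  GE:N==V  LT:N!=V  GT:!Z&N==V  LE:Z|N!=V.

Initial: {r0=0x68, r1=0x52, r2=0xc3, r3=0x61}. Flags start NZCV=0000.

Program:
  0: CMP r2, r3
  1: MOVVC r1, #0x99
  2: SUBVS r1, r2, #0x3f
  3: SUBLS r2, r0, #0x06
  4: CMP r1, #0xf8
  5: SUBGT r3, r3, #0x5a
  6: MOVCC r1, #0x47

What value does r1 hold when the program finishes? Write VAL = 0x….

VAL = 0x47

[0] flags=0011 → (cmp)
[1] flags=0011 VC?F → skip
[2] flags=0011 VS?T → r1=0x84
[3] flags=0011 LS?F → skip
[4] flags=1000 → (cmp)
[5] flags=1000 GT?F → skip
[6] flags=1000 CC?T → r1=0x47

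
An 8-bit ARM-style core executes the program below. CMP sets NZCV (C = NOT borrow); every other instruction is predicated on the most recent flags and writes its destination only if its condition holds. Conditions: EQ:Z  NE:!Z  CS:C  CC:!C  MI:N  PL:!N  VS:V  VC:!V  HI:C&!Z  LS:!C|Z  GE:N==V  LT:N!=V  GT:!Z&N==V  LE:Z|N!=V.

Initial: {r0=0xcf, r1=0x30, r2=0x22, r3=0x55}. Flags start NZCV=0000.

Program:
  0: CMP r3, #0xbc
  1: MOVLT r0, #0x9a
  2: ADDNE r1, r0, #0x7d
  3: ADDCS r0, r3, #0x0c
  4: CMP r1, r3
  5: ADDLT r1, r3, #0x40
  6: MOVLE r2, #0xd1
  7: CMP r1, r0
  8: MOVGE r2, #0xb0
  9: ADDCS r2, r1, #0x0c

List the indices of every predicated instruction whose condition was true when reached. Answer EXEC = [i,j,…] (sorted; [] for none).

EXEC = [2,5,6]

[0] flags=1001 → (cmp)
[1] flags=1001 LT?F → skip
[2] flags=1001 NE?T → r1=0x4c
[3] flags=1001 CS?F → skip
[4] flags=1000 → (cmp)
[5] flags=1000 LT?T → r1=0x95
[6] flags=1000 LE?T → r2=0xd1
[7] flags=1000 → (cmp)
[8] flags=1000 GE?F → skip
[9] flags=1000 CS?F → skip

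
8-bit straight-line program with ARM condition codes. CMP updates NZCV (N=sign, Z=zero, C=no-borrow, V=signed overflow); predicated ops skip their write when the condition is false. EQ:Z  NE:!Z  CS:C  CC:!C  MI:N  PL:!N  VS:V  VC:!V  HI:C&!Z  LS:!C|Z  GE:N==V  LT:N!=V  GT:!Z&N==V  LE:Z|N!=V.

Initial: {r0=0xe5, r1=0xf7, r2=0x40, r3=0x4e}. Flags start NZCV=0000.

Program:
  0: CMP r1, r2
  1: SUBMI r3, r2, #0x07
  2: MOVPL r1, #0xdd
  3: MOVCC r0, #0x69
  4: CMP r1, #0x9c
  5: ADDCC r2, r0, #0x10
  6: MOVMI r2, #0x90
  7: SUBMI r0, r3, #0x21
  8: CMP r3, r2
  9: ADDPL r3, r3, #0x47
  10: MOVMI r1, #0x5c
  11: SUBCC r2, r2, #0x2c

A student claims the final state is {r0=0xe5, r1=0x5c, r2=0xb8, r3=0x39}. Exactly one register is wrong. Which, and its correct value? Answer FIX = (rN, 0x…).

[0] flags=1010 → (cmp)
[1] flags=1010 MI?T → r3=0x39
[2] flags=1010 PL?F → skip
[3] flags=1010 CC?F → skip
[4] flags=0010 → (cmp)
[5] flags=0010 CC?F → skip
[6] flags=0010 MI?F → skip
[7] flags=0010 MI?F → skip
[8] flags=1000 → (cmp)
[9] flags=1000 PL?F → skip
[10] flags=1000 MI?T → r1=0x5c
[11] flags=1000 CC?T → r2=0x14

FIX = (r2, 0x14)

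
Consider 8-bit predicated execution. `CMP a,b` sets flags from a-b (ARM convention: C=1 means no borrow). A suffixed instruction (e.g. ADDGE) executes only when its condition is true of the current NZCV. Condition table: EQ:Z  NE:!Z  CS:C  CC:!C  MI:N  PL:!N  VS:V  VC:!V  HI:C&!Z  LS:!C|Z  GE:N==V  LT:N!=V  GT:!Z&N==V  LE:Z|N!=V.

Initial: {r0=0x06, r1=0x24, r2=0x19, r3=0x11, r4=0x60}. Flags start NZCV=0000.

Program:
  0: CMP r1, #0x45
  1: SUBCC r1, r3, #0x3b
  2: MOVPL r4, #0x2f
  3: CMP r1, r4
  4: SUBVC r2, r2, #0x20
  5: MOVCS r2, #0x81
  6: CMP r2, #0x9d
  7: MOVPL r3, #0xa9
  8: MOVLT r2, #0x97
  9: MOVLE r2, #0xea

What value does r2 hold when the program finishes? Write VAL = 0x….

VAL = 0xea

0: ✓ CMP  NZCV=1000
1: ✓ SUBCC  r1←0xd6
2: · MOVPL
3: ✓ CMP  NZCV=0011
4: · SUBVC
5: ✓ MOVCS  r2←0x81
6: ✓ CMP  NZCV=1000
7: · MOVPL
8: ✓ MOVLT  r2←0x97
9: ✓ MOVLE  r2←0xea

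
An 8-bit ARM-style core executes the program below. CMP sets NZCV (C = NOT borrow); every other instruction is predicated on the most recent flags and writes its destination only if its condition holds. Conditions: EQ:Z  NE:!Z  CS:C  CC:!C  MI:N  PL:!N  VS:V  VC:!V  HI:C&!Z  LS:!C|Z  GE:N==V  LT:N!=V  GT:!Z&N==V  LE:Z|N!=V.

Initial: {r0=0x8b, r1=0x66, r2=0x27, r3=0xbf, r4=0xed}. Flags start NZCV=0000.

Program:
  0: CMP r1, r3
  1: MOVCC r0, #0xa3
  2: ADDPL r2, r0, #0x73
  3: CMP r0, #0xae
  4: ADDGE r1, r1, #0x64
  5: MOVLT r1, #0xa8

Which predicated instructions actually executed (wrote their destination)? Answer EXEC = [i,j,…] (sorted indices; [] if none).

0: ✓ CMP  NZCV=1001
1: ✓ MOVCC  r0←0xa3
2: · ADDPL
3: ✓ CMP  NZCV=1000
4: · ADDGE
5: ✓ MOVLT  r1←0xa8

EXEC = [1,5]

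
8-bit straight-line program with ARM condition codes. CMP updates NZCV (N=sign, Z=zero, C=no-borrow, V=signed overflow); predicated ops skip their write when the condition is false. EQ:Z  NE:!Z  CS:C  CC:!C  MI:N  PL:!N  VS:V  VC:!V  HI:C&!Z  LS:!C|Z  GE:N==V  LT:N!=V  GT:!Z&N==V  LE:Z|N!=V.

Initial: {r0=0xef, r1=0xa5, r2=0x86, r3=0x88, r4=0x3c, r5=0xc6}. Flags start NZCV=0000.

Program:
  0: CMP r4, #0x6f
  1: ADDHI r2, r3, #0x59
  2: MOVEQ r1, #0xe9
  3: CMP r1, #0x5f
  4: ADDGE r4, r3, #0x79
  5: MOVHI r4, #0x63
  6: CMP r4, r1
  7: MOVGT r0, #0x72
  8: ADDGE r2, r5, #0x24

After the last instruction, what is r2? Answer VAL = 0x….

VAL = 0xea

0: ✓ CMP  NZCV=1000
1: · ADDHI
2: · MOVEQ
3: ✓ CMP  NZCV=0011
4: · ADDGE
5: ✓ MOVHI  r4←0x63
6: ✓ CMP  NZCV=1001
7: ✓ MOVGT  r0←0x72
8: ✓ ADDGE  r2←0xea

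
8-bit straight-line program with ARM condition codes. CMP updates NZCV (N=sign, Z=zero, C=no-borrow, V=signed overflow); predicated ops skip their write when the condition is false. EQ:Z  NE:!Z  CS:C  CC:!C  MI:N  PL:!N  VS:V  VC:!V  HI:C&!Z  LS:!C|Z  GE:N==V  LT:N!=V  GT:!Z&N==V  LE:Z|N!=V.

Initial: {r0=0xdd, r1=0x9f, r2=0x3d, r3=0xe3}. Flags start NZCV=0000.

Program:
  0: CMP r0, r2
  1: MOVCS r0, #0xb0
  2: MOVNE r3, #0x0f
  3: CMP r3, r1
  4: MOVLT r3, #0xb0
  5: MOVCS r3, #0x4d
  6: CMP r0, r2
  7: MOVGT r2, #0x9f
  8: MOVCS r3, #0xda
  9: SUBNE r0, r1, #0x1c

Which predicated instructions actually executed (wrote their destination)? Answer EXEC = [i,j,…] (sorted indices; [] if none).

EXEC = [1,2,8,9]

[0] flags=1010 → (cmp)
[1] flags=1010 CS?T → r0=0xb0
[2] flags=1010 NE?T → r3=0x0f
[3] flags=0000 → (cmp)
[4] flags=0000 LT?F → skip
[5] flags=0000 CS?F → skip
[6] flags=0011 → (cmp)
[7] flags=0011 GT?F → skip
[8] flags=0011 CS?T → r3=0xda
[9] flags=0011 NE?T → r0=0x83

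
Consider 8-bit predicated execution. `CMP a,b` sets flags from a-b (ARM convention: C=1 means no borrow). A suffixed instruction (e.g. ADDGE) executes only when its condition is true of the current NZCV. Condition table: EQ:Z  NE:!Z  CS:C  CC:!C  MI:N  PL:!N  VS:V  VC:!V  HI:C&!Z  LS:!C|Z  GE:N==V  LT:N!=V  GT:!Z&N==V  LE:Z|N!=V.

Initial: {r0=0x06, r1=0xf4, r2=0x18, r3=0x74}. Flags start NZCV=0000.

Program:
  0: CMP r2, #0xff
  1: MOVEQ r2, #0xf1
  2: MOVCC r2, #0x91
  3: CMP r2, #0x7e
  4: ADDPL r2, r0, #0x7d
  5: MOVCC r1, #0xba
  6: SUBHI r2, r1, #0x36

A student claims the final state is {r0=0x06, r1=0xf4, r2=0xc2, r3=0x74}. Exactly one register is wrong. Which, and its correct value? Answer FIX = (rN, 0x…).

0: ✓ CMP  NZCV=0000
1: · MOVEQ
2: ✓ MOVCC  r2←0x91
3: ✓ CMP  NZCV=0011
4: ✓ ADDPL  r2←0x83
5: · MOVCC
6: ✓ SUBHI  r2←0xbe

FIX = (r2, 0xbe)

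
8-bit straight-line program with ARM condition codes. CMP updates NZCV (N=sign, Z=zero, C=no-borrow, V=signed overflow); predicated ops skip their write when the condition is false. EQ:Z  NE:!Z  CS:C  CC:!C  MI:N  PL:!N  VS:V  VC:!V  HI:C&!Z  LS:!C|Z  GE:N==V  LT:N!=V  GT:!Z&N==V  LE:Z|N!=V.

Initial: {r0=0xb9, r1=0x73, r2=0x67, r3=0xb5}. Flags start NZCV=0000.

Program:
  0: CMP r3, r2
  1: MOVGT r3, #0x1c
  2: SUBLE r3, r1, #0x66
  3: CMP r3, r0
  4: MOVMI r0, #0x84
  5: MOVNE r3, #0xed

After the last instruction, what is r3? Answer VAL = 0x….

VAL = 0xed

0: ✓ CMP  NZCV=0011
1: · MOVGT
2: ✓ SUBLE  r3←0x0d
3: ✓ CMP  NZCV=0000
4: · MOVMI
5: ✓ MOVNE  r3←0xed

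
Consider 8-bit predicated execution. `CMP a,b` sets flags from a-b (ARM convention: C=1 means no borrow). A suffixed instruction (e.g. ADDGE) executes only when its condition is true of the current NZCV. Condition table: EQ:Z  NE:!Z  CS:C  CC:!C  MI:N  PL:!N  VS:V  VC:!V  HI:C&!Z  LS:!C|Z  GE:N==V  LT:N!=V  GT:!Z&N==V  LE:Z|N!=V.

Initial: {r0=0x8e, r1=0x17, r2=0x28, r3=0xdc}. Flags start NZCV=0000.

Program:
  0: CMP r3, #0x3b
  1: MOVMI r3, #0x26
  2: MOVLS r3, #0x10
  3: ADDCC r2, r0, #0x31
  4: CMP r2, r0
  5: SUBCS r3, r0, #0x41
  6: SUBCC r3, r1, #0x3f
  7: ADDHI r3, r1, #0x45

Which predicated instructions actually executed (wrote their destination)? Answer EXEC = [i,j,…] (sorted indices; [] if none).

0: ✓ CMP  NZCV=1010
1: ✓ MOVMI  r3←0x26
2: · MOVLS
3: · ADDCC
4: ✓ CMP  NZCV=1001
5: · SUBCS
6: ✓ SUBCC  r3←0xd8
7: · ADDHI

EXEC = [1,6]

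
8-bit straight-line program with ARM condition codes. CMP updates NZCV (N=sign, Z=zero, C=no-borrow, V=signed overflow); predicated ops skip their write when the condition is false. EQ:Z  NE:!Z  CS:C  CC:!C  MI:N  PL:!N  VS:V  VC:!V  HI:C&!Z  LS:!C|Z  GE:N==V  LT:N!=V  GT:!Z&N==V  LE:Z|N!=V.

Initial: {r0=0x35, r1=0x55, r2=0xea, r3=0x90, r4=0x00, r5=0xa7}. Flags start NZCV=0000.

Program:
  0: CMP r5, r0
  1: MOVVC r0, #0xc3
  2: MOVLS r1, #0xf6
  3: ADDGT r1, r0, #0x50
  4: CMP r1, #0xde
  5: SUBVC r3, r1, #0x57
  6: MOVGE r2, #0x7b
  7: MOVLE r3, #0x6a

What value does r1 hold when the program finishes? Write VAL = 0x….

VAL = 0x55

0: ✓ CMP  NZCV=0011
1: · MOVVC
2: · MOVLS
3: · ADDGT
4: ✓ CMP  NZCV=0000
5: ✓ SUBVC  r3←0xfe
6: ✓ MOVGE  r2←0x7b
7: · MOVLE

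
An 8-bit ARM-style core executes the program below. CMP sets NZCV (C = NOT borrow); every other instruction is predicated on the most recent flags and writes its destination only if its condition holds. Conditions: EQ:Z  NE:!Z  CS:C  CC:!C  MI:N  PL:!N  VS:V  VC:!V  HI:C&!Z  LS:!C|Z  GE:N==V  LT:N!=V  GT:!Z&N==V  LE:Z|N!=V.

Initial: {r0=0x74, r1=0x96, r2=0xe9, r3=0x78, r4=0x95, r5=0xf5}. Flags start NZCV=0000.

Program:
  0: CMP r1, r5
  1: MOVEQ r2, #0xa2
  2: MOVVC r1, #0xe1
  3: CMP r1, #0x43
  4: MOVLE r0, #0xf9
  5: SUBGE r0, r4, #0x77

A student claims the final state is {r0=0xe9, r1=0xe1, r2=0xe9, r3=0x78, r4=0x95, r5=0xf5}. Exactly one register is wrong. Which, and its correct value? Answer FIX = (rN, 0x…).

[0] flags=1000 → (cmp)
[1] flags=1000 EQ?F → skip
[2] flags=1000 VC?T → r1=0xe1
[3] flags=1010 → (cmp)
[4] flags=1010 LE?T → r0=0xf9
[5] flags=1010 GE?F → skip

FIX = (r0, 0xf9)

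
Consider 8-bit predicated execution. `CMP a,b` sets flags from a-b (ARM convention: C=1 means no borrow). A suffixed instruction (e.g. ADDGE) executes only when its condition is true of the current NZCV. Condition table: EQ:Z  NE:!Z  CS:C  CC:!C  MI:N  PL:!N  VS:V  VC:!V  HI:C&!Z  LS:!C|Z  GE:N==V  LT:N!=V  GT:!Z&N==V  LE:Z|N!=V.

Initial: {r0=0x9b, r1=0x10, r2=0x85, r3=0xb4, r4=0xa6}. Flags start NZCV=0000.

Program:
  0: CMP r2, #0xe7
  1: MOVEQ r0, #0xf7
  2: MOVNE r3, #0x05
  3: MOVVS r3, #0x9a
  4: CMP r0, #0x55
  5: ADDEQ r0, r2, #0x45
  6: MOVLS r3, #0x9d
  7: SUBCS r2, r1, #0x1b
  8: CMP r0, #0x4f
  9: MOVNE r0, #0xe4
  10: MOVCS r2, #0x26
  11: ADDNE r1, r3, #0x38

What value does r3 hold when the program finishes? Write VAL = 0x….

0: ✓ CMP  NZCV=1000
1: · MOVEQ
2: ✓ MOVNE  r3←0x05
3: · MOVVS
4: ✓ CMP  NZCV=0011
5: · ADDEQ
6: · MOVLS
7: ✓ SUBCS  r2←0xf5
8: ✓ CMP  NZCV=0011
9: ✓ MOVNE  r0←0xe4
10: ✓ MOVCS  r2←0x26
11: ✓ ADDNE  r1←0x3d

VAL = 0x05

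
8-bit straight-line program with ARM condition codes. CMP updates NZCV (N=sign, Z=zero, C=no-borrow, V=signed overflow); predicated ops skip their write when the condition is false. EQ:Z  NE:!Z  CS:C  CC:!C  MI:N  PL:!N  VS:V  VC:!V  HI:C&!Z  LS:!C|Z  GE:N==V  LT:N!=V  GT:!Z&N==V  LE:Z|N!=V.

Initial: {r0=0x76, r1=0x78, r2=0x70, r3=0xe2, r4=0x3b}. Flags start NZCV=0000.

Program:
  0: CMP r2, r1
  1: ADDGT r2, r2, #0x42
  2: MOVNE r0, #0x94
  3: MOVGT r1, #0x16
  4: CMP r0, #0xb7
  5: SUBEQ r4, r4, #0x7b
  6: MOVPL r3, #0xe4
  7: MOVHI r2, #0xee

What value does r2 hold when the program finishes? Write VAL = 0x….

VAL = 0x70

[0] flags=1000 → (cmp)
[1] flags=1000 GT?F → skip
[2] flags=1000 NE?T → r0=0x94
[3] flags=1000 GT?F → skip
[4] flags=1000 → (cmp)
[5] flags=1000 EQ?F → skip
[6] flags=1000 PL?F → skip
[7] flags=1000 HI?F → skip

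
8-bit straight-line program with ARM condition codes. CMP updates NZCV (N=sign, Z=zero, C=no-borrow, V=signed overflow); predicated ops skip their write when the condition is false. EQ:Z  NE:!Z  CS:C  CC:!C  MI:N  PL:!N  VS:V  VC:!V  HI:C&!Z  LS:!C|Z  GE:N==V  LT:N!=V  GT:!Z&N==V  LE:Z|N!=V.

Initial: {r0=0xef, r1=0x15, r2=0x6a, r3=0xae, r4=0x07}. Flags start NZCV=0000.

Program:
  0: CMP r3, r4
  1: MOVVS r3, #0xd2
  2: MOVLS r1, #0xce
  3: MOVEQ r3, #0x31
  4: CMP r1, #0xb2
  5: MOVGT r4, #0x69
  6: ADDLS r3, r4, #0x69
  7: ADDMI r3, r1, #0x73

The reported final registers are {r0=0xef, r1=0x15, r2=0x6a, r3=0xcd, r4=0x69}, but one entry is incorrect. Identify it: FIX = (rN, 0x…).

FIX = (r3, 0xd2)

0: ✓ CMP  NZCV=1010
1: · MOVVS
2: · MOVLS
3: · MOVEQ
4: ✓ CMP  NZCV=0000
5: ✓ MOVGT  r4←0x69
6: ✓ ADDLS  r3←0xd2
7: · ADDMI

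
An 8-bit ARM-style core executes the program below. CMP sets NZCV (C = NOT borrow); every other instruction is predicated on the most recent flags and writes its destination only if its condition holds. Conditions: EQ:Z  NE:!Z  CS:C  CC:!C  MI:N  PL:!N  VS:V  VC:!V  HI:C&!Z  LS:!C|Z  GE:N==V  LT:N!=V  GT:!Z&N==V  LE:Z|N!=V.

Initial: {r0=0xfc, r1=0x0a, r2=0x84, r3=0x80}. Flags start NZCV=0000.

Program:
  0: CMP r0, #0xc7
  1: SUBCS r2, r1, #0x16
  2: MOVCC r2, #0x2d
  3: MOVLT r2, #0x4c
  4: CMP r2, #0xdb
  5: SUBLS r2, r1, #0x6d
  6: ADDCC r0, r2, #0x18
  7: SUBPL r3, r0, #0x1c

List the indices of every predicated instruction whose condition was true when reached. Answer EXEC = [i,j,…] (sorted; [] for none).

0: ✓ CMP  NZCV=0010
1: ✓ SUBCS  r2←0xf4
2: · MOVCC
3: · MOVLT
4: ✓ CMP  NZCV=0010
5: · SUBLS
6: · ADDCC
7: ✓ SUBPL  r3←0xe0

EXEC = [1,7]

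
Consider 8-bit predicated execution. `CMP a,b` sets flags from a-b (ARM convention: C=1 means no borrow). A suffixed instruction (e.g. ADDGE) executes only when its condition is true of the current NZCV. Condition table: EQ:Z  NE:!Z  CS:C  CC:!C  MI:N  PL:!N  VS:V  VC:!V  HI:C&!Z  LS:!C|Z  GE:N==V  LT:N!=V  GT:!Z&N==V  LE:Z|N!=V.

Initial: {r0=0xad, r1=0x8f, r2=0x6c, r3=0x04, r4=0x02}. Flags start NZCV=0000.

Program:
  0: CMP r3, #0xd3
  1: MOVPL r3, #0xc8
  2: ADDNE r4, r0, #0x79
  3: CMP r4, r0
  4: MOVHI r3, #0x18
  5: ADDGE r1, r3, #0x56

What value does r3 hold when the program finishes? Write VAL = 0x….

[0] flags=0000 → (cmp)
[1] flags=0000 PL?T → r3=0xc8
[2] flags=0000 NE?T → r4=0x26
[3] flags=0000 → (cmp)
[4] flags=0000 HI?F → skip
[5] flags=0000 GE?T → r1=0x1e

VAL = 0xc8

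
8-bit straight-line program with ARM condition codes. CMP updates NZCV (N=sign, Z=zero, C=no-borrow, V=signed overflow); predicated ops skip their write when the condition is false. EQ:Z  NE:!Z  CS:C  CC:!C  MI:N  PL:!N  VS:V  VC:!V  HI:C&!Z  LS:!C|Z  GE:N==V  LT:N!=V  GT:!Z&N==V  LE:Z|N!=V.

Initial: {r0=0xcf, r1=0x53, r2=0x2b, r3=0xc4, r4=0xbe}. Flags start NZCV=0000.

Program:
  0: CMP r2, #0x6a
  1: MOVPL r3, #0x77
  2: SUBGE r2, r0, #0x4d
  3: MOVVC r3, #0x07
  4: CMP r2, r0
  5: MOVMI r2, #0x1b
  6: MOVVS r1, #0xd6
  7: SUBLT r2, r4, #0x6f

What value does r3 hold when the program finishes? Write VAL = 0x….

VAL = 0x07

[0] flags=1000 → (cmp)
[1] flags=1000 PL?F → skip
[2] flags=1000 GE?F → skip
[3] flags=1000 VC?T → r3=0x07
[4] flags=0000 → (cmp)
[5] flags=0000 MI?F → skip
[6] flags=0000 VS?F → skip
[7] flags=0000 LT?F → skip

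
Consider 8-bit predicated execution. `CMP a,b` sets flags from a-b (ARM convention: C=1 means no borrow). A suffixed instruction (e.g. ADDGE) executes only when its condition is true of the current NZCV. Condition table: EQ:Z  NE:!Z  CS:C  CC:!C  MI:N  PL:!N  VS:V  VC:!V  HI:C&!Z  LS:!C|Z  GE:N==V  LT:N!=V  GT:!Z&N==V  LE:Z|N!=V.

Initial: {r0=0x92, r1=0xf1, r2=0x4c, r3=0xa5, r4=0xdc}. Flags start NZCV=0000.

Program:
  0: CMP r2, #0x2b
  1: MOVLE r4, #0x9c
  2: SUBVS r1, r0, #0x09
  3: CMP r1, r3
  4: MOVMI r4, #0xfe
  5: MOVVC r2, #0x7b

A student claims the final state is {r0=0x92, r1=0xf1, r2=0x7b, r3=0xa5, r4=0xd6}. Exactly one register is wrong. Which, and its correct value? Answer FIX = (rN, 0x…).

[0] flags=0010 → (cmp)
[1] flags=0010 LE?F → skip
[2] flags=0010 VS?F → skip
[3] flags=0010 → (cmp)
[4] flags=0010 MI?F → skip
[5] flags=0010 VC?T → r2=0x7b

FIX = (r4, 0xdc)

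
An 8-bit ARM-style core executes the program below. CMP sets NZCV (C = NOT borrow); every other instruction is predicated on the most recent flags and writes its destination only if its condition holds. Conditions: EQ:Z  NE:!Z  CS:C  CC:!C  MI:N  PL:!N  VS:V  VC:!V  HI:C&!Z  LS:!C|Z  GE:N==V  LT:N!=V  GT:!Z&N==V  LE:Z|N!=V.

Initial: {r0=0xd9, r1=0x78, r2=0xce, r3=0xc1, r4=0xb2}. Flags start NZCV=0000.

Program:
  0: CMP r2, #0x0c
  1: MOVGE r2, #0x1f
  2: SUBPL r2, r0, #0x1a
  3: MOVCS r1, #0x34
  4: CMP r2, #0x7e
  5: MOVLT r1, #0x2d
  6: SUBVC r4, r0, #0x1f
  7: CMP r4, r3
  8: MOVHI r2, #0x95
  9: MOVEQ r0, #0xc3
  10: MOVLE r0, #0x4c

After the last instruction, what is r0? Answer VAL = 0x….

VAL = 0x4c

0: ✓ CMP  NZCV=1010
1: · MOVGE
2: · SUBPL
3: ✓ MOVCS  r1←0x34
4: ✓ CMP  NZCV=0011
5: ✓ MOVLT  r1←0x2d
6: · SUBVC
7: ✓ CMP  NZCV=1000
8: · MOVHI
9: · MOVEQ
10: ✓ MOVLE  r0←0x4c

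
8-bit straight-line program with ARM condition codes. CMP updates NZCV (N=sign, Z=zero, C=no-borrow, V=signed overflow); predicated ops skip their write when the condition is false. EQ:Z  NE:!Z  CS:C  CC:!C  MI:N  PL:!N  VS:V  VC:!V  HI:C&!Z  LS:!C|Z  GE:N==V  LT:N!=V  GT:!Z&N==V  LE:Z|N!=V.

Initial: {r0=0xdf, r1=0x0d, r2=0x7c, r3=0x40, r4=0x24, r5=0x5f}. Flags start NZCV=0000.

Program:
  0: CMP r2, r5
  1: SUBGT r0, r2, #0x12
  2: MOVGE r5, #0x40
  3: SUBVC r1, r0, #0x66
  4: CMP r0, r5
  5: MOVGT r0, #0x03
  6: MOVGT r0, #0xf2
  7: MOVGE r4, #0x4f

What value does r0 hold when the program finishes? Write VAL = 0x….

VAL = 0xf2

0: ✓ CMP  NZCV=0010
1: ✓ SUBGT  r0←0x6a
2: ✓ MOVGE  r5←0x40
3: ✓ SUBVC  r1←0x04
4: ✓ CMP  NZCV=0010
5: ✓ MOVGT  r0←0x03
6: ✓ MOVGT  r0←0xf2
7: ✓ MOVGE  r4←0x4f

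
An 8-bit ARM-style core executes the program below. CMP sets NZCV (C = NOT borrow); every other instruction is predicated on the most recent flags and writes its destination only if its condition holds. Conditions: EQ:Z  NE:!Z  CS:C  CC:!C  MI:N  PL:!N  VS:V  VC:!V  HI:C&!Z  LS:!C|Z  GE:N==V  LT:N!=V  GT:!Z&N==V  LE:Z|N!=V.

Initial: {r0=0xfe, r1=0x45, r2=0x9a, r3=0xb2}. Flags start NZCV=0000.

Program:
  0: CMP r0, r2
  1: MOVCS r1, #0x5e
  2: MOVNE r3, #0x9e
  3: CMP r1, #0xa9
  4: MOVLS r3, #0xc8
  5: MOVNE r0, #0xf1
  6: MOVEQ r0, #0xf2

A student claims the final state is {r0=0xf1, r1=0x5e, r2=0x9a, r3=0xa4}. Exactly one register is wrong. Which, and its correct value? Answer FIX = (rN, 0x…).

FIX = (r3, 0xc8)

[0] flags=0010 → (cmp)
[1] flags=0010 CS?T → r1=0x5e
[2] flags=0010 NE?T → r3=0x9e
[3] flags=1001 → (cmp)
[4] flags=1001 LS?T → r3=0xc8
[5] flags=1001 NE?T → r0=0xf1
[6] flags=1001 EQ?F → skip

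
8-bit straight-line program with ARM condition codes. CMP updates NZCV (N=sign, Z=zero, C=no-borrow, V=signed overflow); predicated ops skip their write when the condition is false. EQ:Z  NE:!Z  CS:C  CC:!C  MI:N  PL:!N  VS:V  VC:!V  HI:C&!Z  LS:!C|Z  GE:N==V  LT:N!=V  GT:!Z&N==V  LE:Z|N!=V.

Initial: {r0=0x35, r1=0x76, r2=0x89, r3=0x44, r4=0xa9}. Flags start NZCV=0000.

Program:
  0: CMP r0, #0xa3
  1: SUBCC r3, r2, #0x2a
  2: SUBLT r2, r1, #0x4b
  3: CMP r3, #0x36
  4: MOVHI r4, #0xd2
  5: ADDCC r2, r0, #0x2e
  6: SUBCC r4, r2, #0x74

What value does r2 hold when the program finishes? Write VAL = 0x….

[0] flags=1001 → (cmp)
[1] flags=1001 CC?T → r3=0x5f
[2] flags=1001 LT?F → skip
[3] flags=0010 → (cmp)
[4] flags=0010 HI?T → r4=0xd2
[5] flags=0010 CC?F → skip
[6] flags=0010 CC?F → skip

VAL = 0x89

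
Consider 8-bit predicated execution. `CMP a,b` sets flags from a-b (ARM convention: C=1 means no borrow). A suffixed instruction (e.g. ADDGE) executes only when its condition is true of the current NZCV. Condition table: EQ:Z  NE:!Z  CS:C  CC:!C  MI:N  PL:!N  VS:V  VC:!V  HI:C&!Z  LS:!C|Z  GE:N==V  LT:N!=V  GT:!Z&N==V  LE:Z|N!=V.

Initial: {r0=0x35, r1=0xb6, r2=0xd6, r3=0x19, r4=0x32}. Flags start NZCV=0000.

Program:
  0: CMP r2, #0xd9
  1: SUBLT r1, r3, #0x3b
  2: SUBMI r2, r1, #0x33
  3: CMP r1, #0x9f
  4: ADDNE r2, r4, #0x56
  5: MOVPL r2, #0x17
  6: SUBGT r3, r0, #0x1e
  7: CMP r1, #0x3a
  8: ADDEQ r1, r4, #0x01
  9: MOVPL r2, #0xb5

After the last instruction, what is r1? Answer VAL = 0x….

[0] flags=1000 → (cmp)
[1] flags=1000 LT?T → r1=0xde
[2] flags=1000 MI?T → r2=0xab
[3] flags=0010 → (cmp)
[4] flags=0010 NE?T → r2=0x88
[5] flags=0010 PL?T → r2=0x17
[6] flags=0010 GT?T → r3=0x17
[7] flags=1010 → (cmp)
[8] flags=1010 EQ?F → skip
[9] flags=1010 PL?F → skip

VAL = 0xde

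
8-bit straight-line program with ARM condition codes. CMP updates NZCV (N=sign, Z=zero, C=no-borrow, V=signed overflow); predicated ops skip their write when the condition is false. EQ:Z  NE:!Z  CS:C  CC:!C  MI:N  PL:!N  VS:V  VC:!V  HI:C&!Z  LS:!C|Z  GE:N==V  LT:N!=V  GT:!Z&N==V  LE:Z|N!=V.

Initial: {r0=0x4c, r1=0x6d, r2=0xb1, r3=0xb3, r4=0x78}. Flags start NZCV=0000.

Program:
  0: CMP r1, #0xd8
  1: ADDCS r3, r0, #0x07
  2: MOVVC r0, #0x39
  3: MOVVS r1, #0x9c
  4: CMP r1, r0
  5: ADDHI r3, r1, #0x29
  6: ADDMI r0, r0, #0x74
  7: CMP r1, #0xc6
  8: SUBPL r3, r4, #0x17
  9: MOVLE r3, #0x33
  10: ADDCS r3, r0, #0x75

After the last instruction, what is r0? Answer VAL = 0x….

[0] flags=1001 → (cmp)
[1] flags=1001 CS?F → skip
[2] flags=1001 VC?F → skip
[3] flags=1001 VS?T → r1=0x9c
[4] flags=0011 → (cmp)
[5] flags=0011 HI?T → r3=0xc5
[6] flags=0011 MI?F → skip
[7] flags=1000 → (cmp)
[8] flags=1000 PL?F → skip
[9] flags=1000 LE?T → r3=0x33
[10] flags=1000 CS?F → skip

VAL = 0x4c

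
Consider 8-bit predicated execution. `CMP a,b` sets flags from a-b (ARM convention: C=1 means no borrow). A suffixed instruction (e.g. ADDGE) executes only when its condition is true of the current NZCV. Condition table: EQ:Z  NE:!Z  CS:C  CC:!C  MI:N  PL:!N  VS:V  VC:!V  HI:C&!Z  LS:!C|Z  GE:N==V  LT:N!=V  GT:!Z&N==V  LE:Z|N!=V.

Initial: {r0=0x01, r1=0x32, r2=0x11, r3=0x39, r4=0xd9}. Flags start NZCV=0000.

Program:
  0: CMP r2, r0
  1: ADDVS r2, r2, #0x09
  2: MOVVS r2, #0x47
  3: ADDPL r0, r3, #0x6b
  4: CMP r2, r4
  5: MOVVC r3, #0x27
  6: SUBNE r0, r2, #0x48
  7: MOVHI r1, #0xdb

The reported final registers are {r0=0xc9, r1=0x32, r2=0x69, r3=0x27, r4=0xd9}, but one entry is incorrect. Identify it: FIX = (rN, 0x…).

FIX = (r2, 0x11)

[0] flags=0010 → (cmp)
[1] flags=0010 VS?F → skip
[2] flags=0010 VS?F → skip
[3] flags=0010 PL?T → r0=0xa4
[4] flags=0000 → (cmp)
[5] flags=0000 VC?T → r3=0x27
[6] flags=0000 NE?T → r0=0xc9
[7] flags=0000 HI?F → skip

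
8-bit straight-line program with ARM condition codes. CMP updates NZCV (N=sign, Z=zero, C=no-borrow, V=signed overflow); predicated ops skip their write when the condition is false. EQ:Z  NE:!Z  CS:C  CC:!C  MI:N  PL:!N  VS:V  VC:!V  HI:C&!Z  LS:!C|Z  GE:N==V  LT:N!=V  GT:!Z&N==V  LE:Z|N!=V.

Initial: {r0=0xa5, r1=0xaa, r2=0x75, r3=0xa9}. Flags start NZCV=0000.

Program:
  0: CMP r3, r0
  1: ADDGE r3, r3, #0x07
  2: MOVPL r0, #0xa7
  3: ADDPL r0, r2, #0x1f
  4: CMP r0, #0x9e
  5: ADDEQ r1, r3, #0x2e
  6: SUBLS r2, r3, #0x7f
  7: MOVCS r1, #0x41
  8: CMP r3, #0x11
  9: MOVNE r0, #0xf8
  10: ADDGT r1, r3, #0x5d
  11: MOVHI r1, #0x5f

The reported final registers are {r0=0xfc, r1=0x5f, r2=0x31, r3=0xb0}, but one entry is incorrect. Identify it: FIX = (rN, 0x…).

FIX = (r0, 0xf8)

[0] flags=0010 → (cmp)
[1] flags=0010 GE?T → r3=0xb0
[2] flags=0010 PL?T → r0=0xa7
[3] flags=0010 PL?T → r0=0x94
[4] flags=1000 → (cmp)
[5] flags=1000 EQ?F → skip
[6] flags=1000 LS?T → r2=0x31
[7] flags=1000 CS?F → skip
[8] flags=1010 → (cmp)
[9] flags=1010 NE?T → r0=0xf8
[10] flags=1010 GT?F → skip
[11] flags=1010 HI?T → r1=0x5f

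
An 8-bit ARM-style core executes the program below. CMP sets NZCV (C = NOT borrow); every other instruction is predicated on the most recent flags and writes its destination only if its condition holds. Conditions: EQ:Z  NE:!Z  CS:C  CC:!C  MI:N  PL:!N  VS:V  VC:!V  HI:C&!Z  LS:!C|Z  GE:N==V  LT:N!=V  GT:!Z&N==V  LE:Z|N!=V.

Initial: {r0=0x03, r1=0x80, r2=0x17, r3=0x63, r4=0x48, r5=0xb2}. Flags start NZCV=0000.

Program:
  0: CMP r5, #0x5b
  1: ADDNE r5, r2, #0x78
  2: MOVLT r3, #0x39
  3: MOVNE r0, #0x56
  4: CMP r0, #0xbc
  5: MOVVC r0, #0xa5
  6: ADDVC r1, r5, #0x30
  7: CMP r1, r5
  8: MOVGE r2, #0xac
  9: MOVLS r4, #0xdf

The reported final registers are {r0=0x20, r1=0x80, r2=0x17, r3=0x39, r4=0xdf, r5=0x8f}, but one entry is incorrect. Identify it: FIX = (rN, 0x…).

[0] flags=0011 → (cmp)
[1] flags=0011 NE?T → r5=0x8f
[2] flags=0011 LT?T → r3=0x39
[3] flags=0011 NE?T → r0=0x56
[4] flags=1001 → (cmp)
[5] flags=1001 VC?F → skip
[6] flags=1001 VC?F → skip
[7] flags=1000 → (cmp)
[8] flags=1000 GE?F → skip
[9] flags=1000 LS?T → r4=0xdf

FIX = (r0, 0x56)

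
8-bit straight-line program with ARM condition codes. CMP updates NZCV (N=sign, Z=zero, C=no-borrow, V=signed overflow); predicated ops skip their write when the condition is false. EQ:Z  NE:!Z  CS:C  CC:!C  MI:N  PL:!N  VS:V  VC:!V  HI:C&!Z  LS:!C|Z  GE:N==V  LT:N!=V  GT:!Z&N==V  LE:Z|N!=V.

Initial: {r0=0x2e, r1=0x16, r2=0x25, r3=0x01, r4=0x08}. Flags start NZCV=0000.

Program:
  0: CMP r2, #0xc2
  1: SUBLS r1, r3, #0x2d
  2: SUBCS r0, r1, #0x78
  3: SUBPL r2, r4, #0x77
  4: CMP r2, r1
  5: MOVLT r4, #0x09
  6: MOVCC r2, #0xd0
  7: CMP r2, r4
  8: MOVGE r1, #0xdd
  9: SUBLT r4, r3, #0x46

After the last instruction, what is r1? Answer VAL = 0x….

[0] flags=0000 → (cmp)
[1] flags=0000 LS?T → r1=0xd4
[2] flags=0000 CS?F → skip
[3] flags=0000 PL?T → r2=0x91
[4] flags=1000 → (cmp)
[5] flags=1000 LT?T → r4=0x09
[6] flags=1000 CC?T → r2=0xd0
[7] flags=1010 → (cmp)
[8] flags=1010 GE?F → skip
[9] flags=1010 LT?T → r4=0xbb

VAL = 0xd4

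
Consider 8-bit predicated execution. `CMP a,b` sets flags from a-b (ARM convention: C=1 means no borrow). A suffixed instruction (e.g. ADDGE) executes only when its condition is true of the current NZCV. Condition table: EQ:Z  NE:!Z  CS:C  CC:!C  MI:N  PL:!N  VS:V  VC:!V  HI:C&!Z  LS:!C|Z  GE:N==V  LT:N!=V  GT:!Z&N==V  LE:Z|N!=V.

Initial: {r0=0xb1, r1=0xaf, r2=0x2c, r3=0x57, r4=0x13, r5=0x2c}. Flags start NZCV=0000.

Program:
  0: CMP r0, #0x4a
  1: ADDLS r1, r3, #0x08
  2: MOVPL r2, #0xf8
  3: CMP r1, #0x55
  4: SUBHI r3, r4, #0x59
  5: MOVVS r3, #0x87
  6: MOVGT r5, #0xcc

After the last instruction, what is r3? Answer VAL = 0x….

0: ✓ CMP  NZCV=0011
1: · ADDLS
2: ✓ MOVPL  r2←0xf8
3: ✓ CMP  NZCV=0011
4: ✓ SUBHI  r3←0xba
5: ✓ MOVVS  r3←0x87
6: · MOVGT

VAL = 0x87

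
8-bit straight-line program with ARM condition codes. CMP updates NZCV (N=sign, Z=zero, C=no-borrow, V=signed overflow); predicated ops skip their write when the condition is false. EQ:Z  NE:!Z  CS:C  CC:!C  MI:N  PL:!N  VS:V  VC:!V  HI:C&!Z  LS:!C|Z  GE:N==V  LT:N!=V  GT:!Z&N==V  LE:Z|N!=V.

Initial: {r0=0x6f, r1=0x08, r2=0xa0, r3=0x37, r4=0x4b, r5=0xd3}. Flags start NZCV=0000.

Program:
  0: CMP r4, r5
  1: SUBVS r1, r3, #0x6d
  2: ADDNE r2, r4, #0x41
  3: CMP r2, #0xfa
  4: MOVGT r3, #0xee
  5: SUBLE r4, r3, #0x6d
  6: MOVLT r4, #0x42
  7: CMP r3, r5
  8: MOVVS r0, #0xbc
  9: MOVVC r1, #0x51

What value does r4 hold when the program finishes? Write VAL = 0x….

VAL = 0x42

[0] flags=0000 → (cmp)
[1] flags=0000 VS?F → skip
[2] flags=0000 NE?T → r2=0x8c
[3] flags=1000 → (cmp)
[4] flags=1000 GT?F → skip
[5] flags=1000 LE?T → r4=0xca
[6] flags=1000 LT?T → r4=0x42
[7] flags=0000 → (cmp)
[8] flags=0000 VS?F → skip
[9] flags=0000 VC?T → r1=0x51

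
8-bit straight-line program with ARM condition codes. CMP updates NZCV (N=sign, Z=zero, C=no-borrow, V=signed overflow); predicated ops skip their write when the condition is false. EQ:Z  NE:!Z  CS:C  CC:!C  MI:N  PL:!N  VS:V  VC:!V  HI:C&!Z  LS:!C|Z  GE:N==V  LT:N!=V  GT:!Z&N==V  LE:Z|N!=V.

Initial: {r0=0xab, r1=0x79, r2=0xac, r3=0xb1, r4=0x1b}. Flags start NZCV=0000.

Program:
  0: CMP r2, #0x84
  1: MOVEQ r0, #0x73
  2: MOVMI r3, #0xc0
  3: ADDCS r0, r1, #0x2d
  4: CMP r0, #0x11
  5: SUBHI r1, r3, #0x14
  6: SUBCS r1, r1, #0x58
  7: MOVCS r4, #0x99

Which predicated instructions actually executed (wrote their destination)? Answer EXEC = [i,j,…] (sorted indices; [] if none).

EXEC = [3,5,6,7]

[0] flags=0010 → (cmp)
[1] flags=0010 EQ?F → skip
[2] flags=0010 MI?F → skip
[3] flags=0010 CS?T → r0=0xa6
[4] flags=1010 → (cmp)
[5] flags=1010 HI?T → r1=0x9d
[6] flags=1010 CS?T → r1=0x45
[7] flags=1010 CS?T → r4=0x99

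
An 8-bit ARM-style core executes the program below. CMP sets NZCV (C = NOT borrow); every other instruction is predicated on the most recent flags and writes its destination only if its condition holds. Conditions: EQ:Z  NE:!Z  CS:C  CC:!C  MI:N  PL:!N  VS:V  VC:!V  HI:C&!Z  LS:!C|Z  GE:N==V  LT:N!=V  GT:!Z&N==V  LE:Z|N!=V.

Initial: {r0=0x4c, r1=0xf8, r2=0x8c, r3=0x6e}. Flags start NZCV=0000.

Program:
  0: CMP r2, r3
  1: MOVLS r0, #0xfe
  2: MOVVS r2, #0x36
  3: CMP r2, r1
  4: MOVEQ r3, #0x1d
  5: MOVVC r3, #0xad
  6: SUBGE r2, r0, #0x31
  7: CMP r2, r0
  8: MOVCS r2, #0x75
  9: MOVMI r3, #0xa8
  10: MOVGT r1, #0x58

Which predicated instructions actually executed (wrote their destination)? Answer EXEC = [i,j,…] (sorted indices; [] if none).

[0] flags=0011 → (cmp)
[1] flags=0011 LS?F → skip
[2] flags=0011 VS?T → r2=0x36
[3] flags=0000 → (cmp)
[4] flags=0000 EQ?F → skip
[5] flags=0000 VC?T → r3=0xad
[6] flags=0000 GE?T → r2=0x1b
[7] flags=1000 → (cmp)
[8] flags=1000 CS?F → skip
[9] flags=1000 MI?T → r3=0xa8
[10] flags=1000 GT?F → skip

EXEC = [2,5,6,9]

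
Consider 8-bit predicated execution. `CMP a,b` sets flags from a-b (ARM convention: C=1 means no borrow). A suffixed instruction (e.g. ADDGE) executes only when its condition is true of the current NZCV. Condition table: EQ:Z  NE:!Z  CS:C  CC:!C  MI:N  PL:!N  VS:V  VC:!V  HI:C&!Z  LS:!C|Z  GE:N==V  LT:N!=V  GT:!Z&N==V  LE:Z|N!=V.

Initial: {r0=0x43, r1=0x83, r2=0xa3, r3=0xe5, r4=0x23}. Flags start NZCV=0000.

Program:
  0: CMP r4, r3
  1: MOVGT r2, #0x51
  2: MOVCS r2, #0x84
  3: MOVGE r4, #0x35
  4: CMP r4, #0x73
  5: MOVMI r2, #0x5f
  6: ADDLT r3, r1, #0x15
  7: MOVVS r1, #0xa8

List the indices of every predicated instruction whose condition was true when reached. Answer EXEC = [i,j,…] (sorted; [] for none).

[0] flags=0000 → (cmp)
[1] flags=0000 GT?T → r2=0x51
[2] flags=0000 CS?F → skip
[3] flags=0000 GE?T → r4=0x35
[4] flags=1000 → (cmp)
[5] flags=1000 MI?T → r2=0x5f
[6] flags=1000 LT?T → r3=0x98
[7] flags=1000 VS?F → skip

EXEC = [1,3,5,6]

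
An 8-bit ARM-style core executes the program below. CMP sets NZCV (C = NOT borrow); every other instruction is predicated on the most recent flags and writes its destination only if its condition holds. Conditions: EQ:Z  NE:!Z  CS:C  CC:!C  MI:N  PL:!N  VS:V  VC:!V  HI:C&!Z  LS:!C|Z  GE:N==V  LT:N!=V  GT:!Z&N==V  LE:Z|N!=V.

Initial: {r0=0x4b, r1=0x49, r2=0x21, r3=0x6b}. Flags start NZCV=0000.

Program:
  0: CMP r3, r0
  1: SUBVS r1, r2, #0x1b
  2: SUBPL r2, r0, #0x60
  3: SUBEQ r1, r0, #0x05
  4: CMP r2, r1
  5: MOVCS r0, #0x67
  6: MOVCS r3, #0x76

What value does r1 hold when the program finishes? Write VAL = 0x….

0: ✓ CMP  NZCV=0010
1: · SUBVS
2: ✓ SUBPL  r2←0xeb
3: · SUBEQ
4: ✓ CMP  NZCV=1010
5: ✓ MOVCS  r0←0x67
6: ✓ MOVCS  r3←0x76

VAL = 0x49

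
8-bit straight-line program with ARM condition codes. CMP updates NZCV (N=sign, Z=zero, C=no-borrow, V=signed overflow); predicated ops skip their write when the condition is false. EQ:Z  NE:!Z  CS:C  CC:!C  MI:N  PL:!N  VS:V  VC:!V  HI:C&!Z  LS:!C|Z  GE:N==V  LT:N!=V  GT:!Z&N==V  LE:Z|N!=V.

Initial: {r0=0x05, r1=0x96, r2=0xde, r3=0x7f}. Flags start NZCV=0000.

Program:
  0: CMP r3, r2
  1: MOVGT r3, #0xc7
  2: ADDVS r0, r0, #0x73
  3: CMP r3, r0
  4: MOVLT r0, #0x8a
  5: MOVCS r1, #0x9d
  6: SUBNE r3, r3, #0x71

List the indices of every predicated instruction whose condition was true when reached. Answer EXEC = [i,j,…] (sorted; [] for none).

[0] flags=1001 → (cmp)
[1] flags=1001 GT?T → r3=0xc7
[2] flags=1001 VS?T → r0=0x78
[3] flags=0011 → (cmp)
[4] flags=0011 LT?T → r0=0x8a
[5] flags=0011 CS?T → r1=0x9d
[6] flags=0011 NE?T → r3=0x56

EXEC = [1,2,4,5,6]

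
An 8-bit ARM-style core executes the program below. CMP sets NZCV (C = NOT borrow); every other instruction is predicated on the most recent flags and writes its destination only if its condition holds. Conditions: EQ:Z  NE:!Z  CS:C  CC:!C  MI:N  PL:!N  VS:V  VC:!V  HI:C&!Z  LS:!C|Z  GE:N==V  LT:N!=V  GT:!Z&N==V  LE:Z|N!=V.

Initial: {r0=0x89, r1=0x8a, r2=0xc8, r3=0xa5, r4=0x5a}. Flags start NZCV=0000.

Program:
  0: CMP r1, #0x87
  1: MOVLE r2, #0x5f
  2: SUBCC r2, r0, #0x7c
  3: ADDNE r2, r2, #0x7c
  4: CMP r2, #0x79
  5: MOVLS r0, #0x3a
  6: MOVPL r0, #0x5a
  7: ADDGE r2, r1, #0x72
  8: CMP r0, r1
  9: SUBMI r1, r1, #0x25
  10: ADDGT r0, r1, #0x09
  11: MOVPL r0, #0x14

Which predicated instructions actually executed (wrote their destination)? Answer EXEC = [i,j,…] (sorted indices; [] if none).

[0] flags=0010 → (cmp)
[1] flags=0010 LE?F → skip
[2] flags=0010 CC?F → skip
[3] flags=0010 NE?T → r2=0x44
[4] flags=1000 → (cmp)
[5] flags=1000 LS?T → r0=0x3a
[6] flags=1000 PL?F → skip
[7] flags=1000 GE?F → skip
[8] flags=1001 → (cmp)
[9] flags=1001 MI?T → r1=0x65
[10] flags=1001 GT?T → r0=0x6e
[11] flags=1001 PL?F → skip

EXEC = [3,5,9,10]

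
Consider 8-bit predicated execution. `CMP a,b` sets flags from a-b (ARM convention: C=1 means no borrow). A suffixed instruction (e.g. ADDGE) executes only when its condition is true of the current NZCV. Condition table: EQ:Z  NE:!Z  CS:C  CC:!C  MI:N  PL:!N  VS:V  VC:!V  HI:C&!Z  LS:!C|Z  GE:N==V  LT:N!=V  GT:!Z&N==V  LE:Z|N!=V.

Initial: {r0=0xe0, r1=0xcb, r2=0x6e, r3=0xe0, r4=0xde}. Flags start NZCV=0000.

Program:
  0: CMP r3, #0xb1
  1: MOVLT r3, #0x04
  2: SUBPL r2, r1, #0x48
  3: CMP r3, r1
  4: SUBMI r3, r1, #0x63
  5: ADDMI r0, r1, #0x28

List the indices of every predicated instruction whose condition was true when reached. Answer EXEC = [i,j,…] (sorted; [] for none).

[0] flags=0010 → (cmp)
[1] flags=0010 LT?F → skip
[2] flags=0010 PL?T → r2=0x83
[3] flags=0010 → (cmp)
[4] flags=0010 MI?F → skip
[5] flags=0010 MI?F → skip

EXEC = [2]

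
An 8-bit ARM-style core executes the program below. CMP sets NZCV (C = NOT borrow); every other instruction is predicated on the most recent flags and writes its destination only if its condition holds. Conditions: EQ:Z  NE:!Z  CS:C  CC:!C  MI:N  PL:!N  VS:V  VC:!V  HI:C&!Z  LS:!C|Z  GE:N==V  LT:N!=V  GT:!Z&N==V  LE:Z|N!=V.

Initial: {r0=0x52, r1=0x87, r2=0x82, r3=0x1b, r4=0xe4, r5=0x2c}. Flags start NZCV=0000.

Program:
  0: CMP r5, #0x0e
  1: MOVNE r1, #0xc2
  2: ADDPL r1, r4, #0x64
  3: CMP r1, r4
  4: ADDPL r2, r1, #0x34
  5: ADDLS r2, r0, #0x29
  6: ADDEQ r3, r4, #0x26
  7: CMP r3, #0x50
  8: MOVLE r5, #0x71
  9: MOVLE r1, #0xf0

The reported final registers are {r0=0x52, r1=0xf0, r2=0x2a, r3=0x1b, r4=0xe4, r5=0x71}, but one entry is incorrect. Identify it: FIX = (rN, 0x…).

0: ✓ CMP  NZCV=0010
1: ✓ MOVNE  r1←0xc2
2: ✓ ADDPL  r1←0x48
3: ✓ CMP  NZCV=0000
4: ✓ ADDPL  r2←0x7c
5: ✓ ADDLS  r2←0x7b
6: · ADDEQ
7: ✓ CMP  NZCV=1000
8: ✓ MOVLE  r5←0x71
9: ✓ MOVLE  r1←0xf0

FIX = (r2, 0x7b)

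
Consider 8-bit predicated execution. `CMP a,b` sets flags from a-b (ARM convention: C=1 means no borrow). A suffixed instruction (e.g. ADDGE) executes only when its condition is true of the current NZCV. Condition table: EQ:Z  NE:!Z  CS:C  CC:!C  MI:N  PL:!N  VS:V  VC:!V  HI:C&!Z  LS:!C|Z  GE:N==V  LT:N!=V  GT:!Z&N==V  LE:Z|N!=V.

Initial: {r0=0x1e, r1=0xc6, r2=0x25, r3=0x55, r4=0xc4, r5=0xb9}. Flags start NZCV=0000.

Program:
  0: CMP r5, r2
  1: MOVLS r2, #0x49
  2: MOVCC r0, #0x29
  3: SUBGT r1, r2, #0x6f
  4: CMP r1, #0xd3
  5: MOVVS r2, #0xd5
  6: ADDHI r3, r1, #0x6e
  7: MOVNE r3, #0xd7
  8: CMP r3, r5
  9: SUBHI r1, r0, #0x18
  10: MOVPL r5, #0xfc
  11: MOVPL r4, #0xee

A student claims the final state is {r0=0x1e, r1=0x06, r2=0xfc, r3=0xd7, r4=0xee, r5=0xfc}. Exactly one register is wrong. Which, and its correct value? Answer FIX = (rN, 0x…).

[0] flags=1010 → (cmp)
[1] flags=1010 LS?F → skip
[2] flags=1010 CC?F → skip
[3] flags=1010 GT?F → skip
[4] flags=1000 → (cmp)
[5] flags=1000 VS?F → skip
[6] flags=1000 HI?F → skip
[7] flags=1000 NE?T → r3=0xd7
[8] flags=0010 → (cmp)
[9] flags=0010 HI?T → r1=0x06
[10] flags=0010 PL?T → r5=0xfc
[11] flags=0010 PL?T → r4=0xee

FIX = (r2, 0x25)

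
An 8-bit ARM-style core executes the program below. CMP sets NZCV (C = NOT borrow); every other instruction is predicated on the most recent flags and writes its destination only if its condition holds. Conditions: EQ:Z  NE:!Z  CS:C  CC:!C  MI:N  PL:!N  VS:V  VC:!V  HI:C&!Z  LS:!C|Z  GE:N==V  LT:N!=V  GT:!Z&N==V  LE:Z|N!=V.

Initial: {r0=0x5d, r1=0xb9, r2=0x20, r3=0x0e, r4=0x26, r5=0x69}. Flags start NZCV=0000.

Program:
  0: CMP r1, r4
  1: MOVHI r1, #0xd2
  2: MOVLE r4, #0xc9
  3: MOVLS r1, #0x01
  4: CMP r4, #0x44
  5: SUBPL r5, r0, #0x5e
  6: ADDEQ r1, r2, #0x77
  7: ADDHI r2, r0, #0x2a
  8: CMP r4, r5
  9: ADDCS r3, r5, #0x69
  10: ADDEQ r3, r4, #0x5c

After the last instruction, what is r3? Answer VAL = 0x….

VAL = 0xd2

[0] flags=1010 → (cmp)
[1] flags=1010 HI?T → r1=0xd2
[2] flags=1010 LE?T → r4=0xc9
[3] flags=1010 LS?F → skip
[4] flags=1010 → (cmp)
[5] flags=1010 PL?F → skip
[6] flags=1010 EQ?F → skip
[7] flags=1010 HI?T → r2=0x87
[8] flags=0011 → (cmp)
[9] flags=0011 CS?T → r3=0xd2
[10] flags=0011 EQ?F → skip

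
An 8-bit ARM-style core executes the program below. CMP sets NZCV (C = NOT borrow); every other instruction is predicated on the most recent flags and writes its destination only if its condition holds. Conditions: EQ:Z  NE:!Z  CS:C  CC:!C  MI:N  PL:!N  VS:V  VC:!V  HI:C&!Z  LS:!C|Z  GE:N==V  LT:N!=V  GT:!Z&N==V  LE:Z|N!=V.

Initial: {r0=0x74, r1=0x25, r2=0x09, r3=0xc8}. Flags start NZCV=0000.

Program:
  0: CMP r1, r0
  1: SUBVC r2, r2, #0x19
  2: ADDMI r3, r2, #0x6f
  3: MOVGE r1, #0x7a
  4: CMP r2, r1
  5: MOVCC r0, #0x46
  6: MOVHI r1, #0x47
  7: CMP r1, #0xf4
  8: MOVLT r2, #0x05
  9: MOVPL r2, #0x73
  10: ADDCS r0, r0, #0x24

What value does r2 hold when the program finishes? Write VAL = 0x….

[0] flags=1000 → (cmp)
[1] flags=1000 VC?T → r2=0xf0
[2] flags=1000 MI?T → r3=0x5f
[3] flags=1000 GE?F → skip
[4] flags=1010 → (cmp)
[5] flags=1010 CC?F → skip
[6] flags=1010 HI?T → r1=0x47
[7] flags=0000 → (cmp)
[8] flags=0000 LT?F → skip
[9] flags=0000 PL?T → r2=0x73
[10] flags=0000 CS?F → skip

VAL = 0x73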